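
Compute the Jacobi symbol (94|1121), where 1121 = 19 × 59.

-1

Pull out 2: since 1121 ≡ 1 (mod 8), (2/1121) = +1.
Reciprocity: 47 ≡ 3 and 1121 ≡ 1 (mod 4), so (47/1121) = +(1121/47).
Reduce top mod 47: now compute (40/47).
Pull out 2^3: since 47 ≡ 7 (mod 8), (2/47) = +1, so (2/47)^3 = +1.
Reciprocity: 5 ≡ 1 and 47 ≡ 3 (mod 4), so (5/47) = +(47/5).
Reduce top mod 5: now compute (2/5).
Pull out 2: since 5 ≡ 5 (mod 8), (2/5) = -1.
Reached (1/5) = 1. Collecting the sign flips along the way, the symbol is -1.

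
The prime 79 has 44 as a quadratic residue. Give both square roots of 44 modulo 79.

26, 53

Since 79 ≡ 3 (mod 4), a square root of 44 is 44^((79+1)/4) = 44^20 mod 79.
Repeated squaring: 44^2≡40, 44^4≡20, 44^8≡5, 44^16≡25 (mod 79).
44^20 = 44^(16+4) ≡ 26 (mod 79).
Check: 26² = 676 ≡ 44 (mod 79). The two roots are 26 and 53.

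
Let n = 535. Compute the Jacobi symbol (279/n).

-1

Reciprocity: 279 ≡ 3 and 535 ≡ 3 (mod 4), so (279/535) = −(535/279).
Reduce top mod 279: now compute (256/279).
Pull out 2^8: since 279 ≡ 7 (mod 8), (2/279) = +1, so (2/279)^8 = +1.
Reached (1/279) = 1. Collecting the sign flips along the way, the symbol is -1.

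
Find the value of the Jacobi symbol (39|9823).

Reciprocity: 39 ≡ 3 and 9823 ≡ 3 (mod 4), so (39/9823) = −(9823/39).
Reduce top mod 39: now compute (34/39).
Pull out 2: since 39 ≡ 7 (mod 8), (2/39) = +1.
Reciprocity: 17 ≡ 1 and 39 ≡ 3 (mod 4), so (17/39) = +(39/17).
Reduce top mod 17: now compute (5/17).
Reciprocity: 5 ≡ 1 and 17 ≡ 1 (mod 4), so (5/17) = +(17/5).
Reduce top mod 5: now compute (2/5).
Pull out 2: since 5 ≡ 5 (mod 8), (2/5) = -1.
Reached (1/5) = 1. Collecting the sign flips along the way, the symbol is +1.

1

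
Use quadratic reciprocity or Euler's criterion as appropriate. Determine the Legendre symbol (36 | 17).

Euler's criterion: (36/17) ≡ 2^8 (mod 17).
2^2 ≡ 4 (mod 17)
2^4 ≡ 16 (mod 17)
2^8 ≡ 1 (mod 17)
2^8 = 2^(8) ≡ 1 (mod 17).
Result is 1, so (36/17) = 1.

1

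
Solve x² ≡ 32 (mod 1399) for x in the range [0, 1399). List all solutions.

Since 1399 ≡ 3 (mod 4), a square root of 32 is 32^((1399+1)/4) = 32^350 mod 1399.
Repeated squaring: 32^2≡1024, 32^4≡725, 32^8≡1000, 32^16≡1114, 32^32≡83, 32^64≡1293, 32^128≡44, 32^256≡537 (mod 1399).
32^350 = 32^(256+64+16+8+4+2) ≡ 198 (mod 1399).
Check: 198² = 39204 ≡ 32 (mod 1399). The two roots are 198 and 1201.

198, 1201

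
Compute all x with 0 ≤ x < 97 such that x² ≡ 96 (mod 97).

97 ≡ 1 (mod 4), so we find a root by search.
Trying successive values, 22² = 484 ≡ 96 (mod 97). The other root is 97 − 22 = 75.

22, 75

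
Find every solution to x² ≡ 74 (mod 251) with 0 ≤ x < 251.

Since 251 ≡ 3 (mod 4), a square root of 74 is 74^((251+1)/4) = 74^63 mod 251.
Repeated squaring: 74^2≡205, 74^4≡108, 74^8≡118, 74^16≡119, 74^32≡105 (mod 251).
74^63 = 74^(32+16+8+4+2+1) ≡ 227 (mod 251).
Check: 227² = 51529 ≡ 74 (mod 251). The two roots are 24 and 227.

24, 227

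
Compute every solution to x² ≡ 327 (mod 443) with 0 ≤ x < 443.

Since 443 ≡ 3 (mod 4), a square root of 327 is 327^((443+1)/4) = 327^111 mod 443.
Repeated squaring: 327^2≡166, 327^4≡90, 327^8≡126, 327^16≡371, 327^32≡311, 327^64≡147 (mod 443).
327^111 = 327^(64+32+8+4+2+1) ≡ 131 (mod 443).
Check: 131² = 17161 ≡ 327 (mod 443). The two roots are 131 and 312.

131, 312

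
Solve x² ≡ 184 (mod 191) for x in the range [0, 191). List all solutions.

Since 191 ≡ 3 (mod 4), a square root of 184 is 184^((191+1)/4) = 184^48 mod 191.
Repeated squaring: 184^2≡49, 184^4≡109, 184^8≡39, 184^16≡184, 184^32≡49 (mod 191).
184^48 = 184^(32+16) ≡ 39 (mod 191).
Check: 39² = 1521 ≡ 184 (mod 191). The two roots are 39 and 152.

39, 152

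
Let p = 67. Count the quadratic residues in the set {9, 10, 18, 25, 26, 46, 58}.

(9/67) = +1 → QR.
(10/67) = +1 → QR.
(18/67) = -1 → non-residue.
(25/67) = +1 → QR.
(26/67) = +1 → QR.
(46/67) = -1 → non-residue.
(58/67) = -1 → non-residue.
Total quadratic residues among the 7: 4.

4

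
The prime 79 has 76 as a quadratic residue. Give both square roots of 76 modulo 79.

Since 79 ≡ 3 (mod 4), a square root of 76 is 76^((79+1)/4) = 76^20 mod 79.
Repeated squaring: 76^2≡9, 76^4≡2, 76^8≡4, 76^16≡16 (mod 79).
76^20 = 76^(16+4) ≡ 32 (mod 79).
Check: 32² = 1024 ≡ 76 (mod 79). The two roots are 32 and 47.

32, 47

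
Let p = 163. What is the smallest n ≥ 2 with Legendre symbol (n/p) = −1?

(2/163) = −1, so 2 is the smallest positive non-residue mod 163.

2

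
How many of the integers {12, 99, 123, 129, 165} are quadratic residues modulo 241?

2

(12/241) = +1 → QR.
(99/241) = -1 → non-residue.
(123/241) = +1 → QR.
(129/241) = -1 → non-residue.
(165/241) = -1 → non-residue.
Total quadratic residues among the 5: 2.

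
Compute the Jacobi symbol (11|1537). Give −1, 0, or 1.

-1

Reciprocity: 11 ≡ 3 and 1537 ≡ 1 (mod 4), so (11/1537) = +(1537/11).
Reduce top mod 11: now compute (8/11).
Pull out 2^3: since 11 ≡ 3 (mod 8), (2/11) = -1, so (2/11)^3 = -1.
Reached (1/11) = 1. Collecting the sign flips along the way, the symbol is -1.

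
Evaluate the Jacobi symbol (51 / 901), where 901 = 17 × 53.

Reciprocity: 51 ≡ 3 and 901 ≡ 1 (mod 4), so (51/901) = +(901/51).
Reduce top mod 51: now compute (34/51).
Pull out 2: since 51 ≡ 3 (mod 8), (2/51) = -1.
Reciprocity: 17 ≡ 1 and 51 ≡ 3 (mod 4), so (17/51) = +(51/17).
Reduce top mod 17: now compute (0/17).
Top reduces to 0: gcd > 1, so the symbol is 0.

0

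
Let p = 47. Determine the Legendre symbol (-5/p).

Euler's criterion: (-5/47) ≡ 42^23 (mod 47).
42^2 ≡ 25 (mod 47)
42^4 ≡ 14 (mod 47)
42^8 ≡ 8 (mod 47)
42^16 ≡ 17 (mod 47)
42^23 = 42^(16+4+2+1) ≡ 1 (mod 47).
Result is 1, so (-5/47) = 1.

1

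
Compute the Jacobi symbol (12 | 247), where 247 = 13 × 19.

-1

Pull out 2^2: since 247 ≡ 7 (mod 8), (2/247) = +1, so (2/247)^2 = +1.
Reciprocity: 3 ≡ 3 and 247 ≡ 3 (mod 4), so (3/247) = −(247/3).
Reduce top mod 3: now compute (1/3).
Reached (1/3) = 1. Collecting the sign flips along the way, the symbol is -1.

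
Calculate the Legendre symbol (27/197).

Reciprocity: 27 ≡ 3 and 197 ≡ 1 (mod 4), so (27/197) = +(197/27).
Reduce top mod 27: now compute (8/27).
Pull out 2^3: since 27 ≡ 3 (mod 8), (2/27) = -1, so (2/27)^3 = -1.
Reached (1/27) = 1. Collecting the sign flips along the way, the symbol is -1.

-1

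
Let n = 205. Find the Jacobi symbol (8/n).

-1

Pull out 2^3: since 205 ≡ 5 (mod 8), (2/205) = -1, so (2/205)^3 = -1.
Reached (1/205) = 1. Collecting the sign flips along the way, the symbol is -1.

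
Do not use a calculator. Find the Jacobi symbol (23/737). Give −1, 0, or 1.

Reciprocity: 23 ≡ 3 and 737 ≡ 1 (mod 4), so (23/737) = +(737/23).
Reduce top mod 23: now compute (1/23).
Reached (1/23) = 1. Collecting the sign flips along the way, the symbol is +1.

1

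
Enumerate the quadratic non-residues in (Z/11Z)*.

2,6,7,8,10

Square k = 1,…,5 (k and 11−k give the same square):
1²=1, 2²=4, 3²=9, 4²≡5, 5²≡3 (mod 11).
The residues are {1, 3, 4, 5, 9}; the non-residues are the remaining 5 nonzero classes.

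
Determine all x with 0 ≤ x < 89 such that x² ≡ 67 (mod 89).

44, 45

89 ≡ 1 (mod 4), so we find a root by search.
Trying successive values, 44² = 1936 ≡ 67 (mod 89). The other root is 89 − 44 = 45.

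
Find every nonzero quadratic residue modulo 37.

1, 3, 4, 7, 9, 10, 11, 12, 16, 21, 25, 26, 27, 28, 30, 33, 34, 36

Square k = 1,…,18 (k and 37−k give the same square):
1²=1, 2²=4, 3²=9, 4²=16, 5²=25, 6²=36, 7²≡12, 8²≡27, 9²≡7, 10²≡26, 11²≡10, 12²≡33, 13²≡21, 14²≡11, 15²≡3, 16²≡34, 17²≡30, 18²≡28 (mod 37).
So the quadratic residues mod 37 are {1, 3, 4, 7, 9, 10, 11, 12, 16, 21, 25, 26, 27, 28, 30, 33, 34, 36}.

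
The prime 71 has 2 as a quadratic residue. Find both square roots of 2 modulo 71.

Since 71 ≡ 3 (mod 4), a square root of 2 is 2^((71+1)/4) = 2^18 mod 71.
Repeated squaring: 2^2≡4, 2^4≡16, 2^8≡43, 2^16≡3 (mod 71).
2^18 = 2^(16+2) ≡ 12 (mod 71).
Check: 12² = 144 ≡ 2 (mod 71). The two roots are 12 and 59.

12, 59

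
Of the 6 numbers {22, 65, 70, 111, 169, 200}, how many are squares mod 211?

(22/211) = -1 → non-residue.
(65/211) = +1 → QR.
(70/211) = +1 → QR.
(111/211) = -1 → non-residue.
(169/211) = +1 → QR.
(200/211) = -1 → non-residue.
Total quadratic residues among the 6: 3.

3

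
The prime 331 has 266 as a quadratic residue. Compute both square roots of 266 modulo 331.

Since 331 ≡ 3 (mod 4), a square root of 266 is 266^((331+1)/4) = 266^83 mod 331.
Repeated squaring: 266^2≡253, 266^4≡126, 266^8≡319, 266^16≡144, 266^32≡214, 266^64≡118 (mod 331).
266^83 = 266^(64+16+2+1) ≡ 70 (mod 331).
Check: 70² = 4900 ≡ 266 (mod 331). The two roots are 70 and 261.

70, 261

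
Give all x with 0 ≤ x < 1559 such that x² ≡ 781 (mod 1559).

428, 1131

Since 1559 ≡ 3 (mod 4), a square root of 781 is 781^((1559+1)/4) = 781^390 mod 1559.
Repeated squaring: 781^2≡392, 781^4≡882, 781^8≡1542, 781^16≡289, 781^32≡894, 781^64≡1028, 781^128≡1341, 781^256≡754 (mod 1559).
781^390 = 781^(256+128+4+2) ≡ 1131 (mod 1559).
Check: 1131² = 1279161 ≡ 781 (mod 1559). The two roots are 428 and 1131.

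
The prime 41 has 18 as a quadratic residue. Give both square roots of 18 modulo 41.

10, 31

41 ≡ 1 (mod 4), so we find a root by search.
Trying successive values, 10² = 100 ≡ 18 (mod 41). The other root is 41 − 10 = 31.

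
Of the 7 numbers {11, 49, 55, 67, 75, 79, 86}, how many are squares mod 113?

(11/113) = +1 → QR.
(49/113) = +1 → QR.
(55/113) = -1 → non-residue.
(67/113) = -1 → non-residue.
(75/113) = -1 → non-residue.
(79/113) = -1 → non-residue.
(86/113) = -1 → non-residue.
Total quadratic residues among the 7: 2.

2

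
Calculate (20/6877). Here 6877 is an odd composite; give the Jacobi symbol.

-1

Pull out 2^2: since 6877 ≡ 5 (mod 8), (2/6877) = -1, so (2/6877)^2 = +1.
Reciprocity: 5 ≡ 1 and 6877 ≡ 1 (mod 4), so (5/6877) = +(6877/5).
Reduce top mod 5: now compute (2/5).
Pull out 2: since 5 ≡ 5 (mod 8), (2/5) = -1.
Reached (1/5) = 1. Collecting the sign flips along the way, the symbol is -1.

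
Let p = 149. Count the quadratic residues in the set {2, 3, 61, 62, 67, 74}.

2

(2/149) = -1 → non-residue.
(3/149) = -1 → non-residue.
(61/149) = +1 → QR.
(62/149) = -1 → non-residue.
(67/149) = +1 → QR.
(74/149) = -1 → non-residue.
Total quadratic residues among the 6: 2.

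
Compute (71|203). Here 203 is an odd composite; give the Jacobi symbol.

1

Reciprocity: 71 ≡ 3 and 203 ≡ 3 (mod 4), so (71/203) = −(203/71).
Reduce top mod 71: now compute (61/71).
Reciprocity: 61 ≡ 1 and 71 ≡ 3 (mod 4), so (61/71) = +(71/61).
Reduce top mod 61: now compute (10/61).
Pull out 2: since 61 ≡ 5 (mod 8), (2/61) = -1.
Reciprocity: 5 ≡ 1 and 61 ≡ 1 (mod 4), so (5/61) = +(61/5).
Reduce top mod 5: now compute (1/5).
Reached (1/5) = 1. Collecting the sign flips along the way, the symbol is +1.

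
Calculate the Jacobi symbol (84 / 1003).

Pull out 2^2: since 1003 ≡ 3 (mod 8), (2/1003) = -1, so (2/1003)^2 = +1.
Reciprocity: 21 ≡ 1 and 1003 ≡ 3 (mod 4), so (21/1003) = +(1003/21).
Reduce top mod 21: now compute (16/21).
Pull out 2^4: since 21 ≡ 5 (mod 8), (2/21) = -1, so (2/21)^4 = +1.
Reached (1/21) = 1. Collecting the sign flips along the way, the symbol is +1.

1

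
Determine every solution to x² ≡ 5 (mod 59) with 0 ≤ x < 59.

8, 51

Since 59 ≡ 3 (mod 4), a square root of 5 is 5^((59+1)/4) = 5^15 mod 59.
Repeated squaring: 5^2≡25, 5^4≡35, 5^8≡45 (mod 59).
5^15 = 5^(8+4+2+1) ≡ 51 (mod 59).
Check: 51² = 2601 ≡ 5 (mod 59). The two roots are 8 and 51.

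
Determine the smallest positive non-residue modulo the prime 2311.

3

(2/2311) = +1, so 2 is a residue.
(3/2311) = −1, so 3 is the smallest positive non-residue mod 2311.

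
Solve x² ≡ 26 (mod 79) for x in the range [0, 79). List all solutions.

Since 79 ≡ 3 (mod 4), a square root of 26 is 26^((79+1)/4) = 26^20 mod 79.
Repeated squaring: 26^2≡44, 26^4≡40, 26^8≡20, 26^16≡5 (mod 79).
26^20 = 26^(16+4) ≡ 42 (mod 79).
Check: 42² = 1764 ≡ 26 (mod 79). The two roots are 37 and 42.

37, 42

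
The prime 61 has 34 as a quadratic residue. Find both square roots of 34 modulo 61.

20, 41

61 ≡ 1 (mod 4), so we find a root by search.
Trying successive values, 20² = 400 ≡ 34 (mod 61). The other root is 61 − 20 = 41.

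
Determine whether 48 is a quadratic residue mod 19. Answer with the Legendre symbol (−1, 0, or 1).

Euler's criterion: (48/19) ≡ 10^9 (mod 19).
10^2 ≡ 5 (mod 19)
10^4 ≡ 6 (mod 19)
10^8 ≡ 17 (mod 19)
10^9 = 10^(8+1) ≡ 18 (mod 19).
Result is 18 ≡ −1, so (48/19) = −1.

-1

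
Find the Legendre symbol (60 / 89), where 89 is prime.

Pull out 2^2: since 89 ≡ 1 (mod 8), (2/89) = +1, so (2/89)^2 = +1.
Reciprocity: 15 ≡ 3 and 89 ≡ 1 (mod 4), so (15/89) = +(89/15).
Reduce top mod 15: now compute (14/15).
Pull out 2: since 15 ≡ 7 (mod 8), (2/15) = +1.
Reciprocity: 7 ≡ 3 and 15 ≡ 3 (mod 4), so (7/15) = −(15/7).
Reduce top mod 7: now compute (1/7).
Reached (1/7) = 1. Collecting the sign flips along the way, the symbol is -1.

-1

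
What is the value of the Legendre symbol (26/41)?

-1

Euler's criterion: (26/41) ≡ 26^20 (mod 41).
26^2 ≡ 20 (mod 41)
26^4 ≡ 31 (mod 41)
26^8 ≡ 18 (mod 41)
26^16 ≡ 37 (mod 41)
26^20 = 26^(16+4) ≡ 40 (mod 41).
Result is 40 ≡ −1, so (26/41) = −1.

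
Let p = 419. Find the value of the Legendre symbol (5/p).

Reciprocity: 5 ≡ 1 and 419 ≡ 3 (mod 4), so (5/419) = +(419/5).
Reduce top mod 5: now compute (4/5).
Pull out 2^2: since 5 ≡ 5 (mod 8), (2/5) = -1, so (2/5)^2 = +1.
Reached (1/5) = 1. Collecting the sign flips along the way, the symbol is +1.

1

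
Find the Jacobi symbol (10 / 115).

Pull out 2: since 115 ≡ 3 (mod 8), (2/115) = -1.
Reciprocity: 5 ≡ 1 and 115 ≡ 3 (mod 4), so (5/115) = +(115/5).
Reduce top mod 5: now compute (0/5).
Top reduces to 0: gcd > 1, so the symbol is 0.

0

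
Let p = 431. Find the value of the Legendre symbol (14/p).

Pull out 2: since 431 ≡ 7 (mod 8), (2/431) = +1.
Reciprocity: 7 ≡ 3 and 431 ≡ 3 (mod 4), so (7/431) = −(431/7).
Reduce top mod 7: now compute (4/7).
Pull out 2^2: since 7 ≡ 7 (mod 8), (2/7) = +1, so (2/7)^2 = +1.
Reached (1/7) = 1. Collecting the sign flips along the way, the symbol is -1.

-1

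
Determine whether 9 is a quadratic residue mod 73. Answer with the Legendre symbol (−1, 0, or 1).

Reciprocity: 9 ≡ 1 and 73 ≡ 1 (mod 4), so (9/73) = +(73/9).
Reduce top mod 9: now compute (1/9).
Reached (1/9) = 1. Collecting the sign flips along the way, the symbol is +1.

1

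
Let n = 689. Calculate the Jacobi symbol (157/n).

-1

Reciprocity: 157 ≡ 1 and 689 ≡ 1 (mod 4), so (157/689) = +(689/157).
Reduce top mod 157: now compute (61/157).
Reciprocity: 61 ≡ 1 and 157 ≡ 1 (mod 4), so (61/157) = +(157/61).
Reduce top mod 61: now compute (35/61).
Reciprocity: 35 ≡ 3 and 61 ≡ 1 (mod 4), so (35/61) = +(61/35).
Reduce top mod 35: now compute (26/35).
Pull out 2: since 35 ≡ 3 (mod 8), (2/35) = -1.
Reciprocity: 13 ≡ 1 and 35 ≡ 3 (mod 4), so (13/35) = +(35/13).
Reduce top mod 13: now compute (9/13).
Reciprocity: 9 ≡ 1 and 13 ≡ 1 (mod 4), so (9/13) = +(13/9).
Reduce top mod 9: now compute (4/9).
Pull out 2^2: since 9 ≡ 1 (mod 8), (2/9) = +1, so (2/9)^2 = +1.
Reached (1/9) = 1. Collecting the sign flips along the way, the symbol is -1.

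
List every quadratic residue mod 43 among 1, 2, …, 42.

1,4,6,9,10,11,13,14,15,16,17,21,23,24,25,31,35,36,38,40,41

Square k = 1,…,21 (k and 43−k give the same square):
1²=1, 2²=4, 3²=9, 4²=16, 5²=25, 6²=36, 7²≡6, 8²≡21, 9²≡38, 10²≡14, 11²≡35, 12²≡15, 13²≡40, 14²≡24, 15²≡10, 16²≡41, 17²≡31, 18²≡23, 19²≡17, 20²≡13, 21²≡11 (mod 43).
So the quadratic residues mod 43 are {1, 4, 6, 9, 10, 11, 13, 14, 15, 16, 17, 21, 23, 24, 25, 31, 35, 36, 38, 40, 41}.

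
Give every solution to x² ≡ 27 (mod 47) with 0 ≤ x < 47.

11, 36

Since 47 ≡ 3 (mod 4), a square root of 27 is 27^((47+1)/4) = 27^12 mod 47.
Repeated squaring: 27^2≡24, 27^4≡12, 27^8≡3 (mod 47).
27^12 = 27^(8+4) ≡ 36 (mod 47).
Check: 36² = 1296 ≡ 27 (mod 47). The two roots are 11 and 36.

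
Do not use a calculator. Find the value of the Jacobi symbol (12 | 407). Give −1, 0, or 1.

Pull out 2^2: since 407 ≡ 7 (mod 8), (2/407) = +1, so (2/407)^2 = +1.
Reciprocity: 3 ≡ 3 and 407 ≡ 3 (mod 4), so (3/407) = −(407/3).
Reduce top mod 3: now compute (2/3).
Pull out 2: since 3 ≡ 3 (mod 8), (2/3) = -1.
Reached (1/3) = 1. Collecting the sign flips along the way, the symbol is +1.

1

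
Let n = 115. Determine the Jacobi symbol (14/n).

-1

Pull out 2: since 115 ≡ 3 (mod 8), (2/115) = -1.
Reciprocity: 7 ≡ 3 and 115 ≡ 3 (mod 4), so (7/115) = −(115/7).
Reduce top mod 7: now compute (3/7).
Reciprocity: 3 ≡ 3 and 7 ≡ 3 (mod 4), so (3/7) = −(7/3).
Reduce top mod 3: now compute (1/3).
Reached (1/3) = 1. Collecting the sign flips along the way, the symbol is -1.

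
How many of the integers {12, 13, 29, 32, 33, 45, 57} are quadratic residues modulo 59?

4

(12/59) = +1 → QR.
(13/59) = -1 → non-residue.
(29/59) = +1 → QR.
(32/59) = -1 → non-residue.
(33/59) = -1 → non-residue.
(45/59) = +1 → QR.
(57/59) = +1 → QR.
Total quadratic residues among the 7: 4.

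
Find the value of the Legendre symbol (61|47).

1

First reduce: 61 ≡ 14 (mod 47).
Pull out 2: since 47 ≡ 7 (mod 8), (2/47) = +1.
Reciprocity: 7 ≡ 3 and 47 ≡ 3 (mod 4), so (7/47) = −(47/7).
Reduce top mod 7: now compute (5/7).
Reciprocity: 5 ≡ 1 and 7 ≡ 3 (mod 4), so (5/7) = +(7/5).
Reduce top mod 5: now compute (2/5).
Pull out 2: since 5 ≡ 5 (mod 8), (2/5) = -1.
Reached (1/5) = 1. Collecting the sign flips along the way, the symbol is +1.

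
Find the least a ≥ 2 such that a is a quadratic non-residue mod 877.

2

(2/877) = −1, so 2 is the smallest positive non-residue mod 877.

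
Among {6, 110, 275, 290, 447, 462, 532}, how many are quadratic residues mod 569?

(6/569) = -1 → non-residue.
(110/569) = -1 → non-residue.
(275/569) = -1 → non-residue.
(290/569) = -1 → non-residue.
(447/569) = +1 → QR.
(462/569) = +1 → QR.
(532/569) = -1 → non-residue.
Total quadratic residues among the 7: 2.

2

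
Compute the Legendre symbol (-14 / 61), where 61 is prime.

First reduce: -14 ≡ 47 (mod 61).
Reciprocity: 47 ≡ 3 and 61 ≡ 1 (mod 4), so (47/61) = +(61/47).
Reduce top mod 47: now compute (14/47).
Pull out 2: since 47 ≡ 7 (mod 8), (2/47) = +1.
Reciprocity: 7 ≡ 3 and 47 ≡ 3 (mod 4), so (7/47) = −(47/7).
Reduce top mod 7: now compute (5/7).
Reciprocity: 5 ≡ 1 and 7 ≡ 3 (mod 4), so (5/7) = +(7/5).
Reduce top mod 5: now compute (2/5).
Pull out 2: since 5 ≡ 5 (mod 8), (2/5) = -1.
Reached (1/5) = 1. Collecting the sign flips along the way, the symbol is +1.

1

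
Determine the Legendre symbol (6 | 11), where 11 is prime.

-1

Pull out 2: since 11 ≡ 3 (mod 8), (2/11) = -1.
Reciprocity: 3 ≡ 3 and 11 ≡ 3 (mod 4), so (3/11) = −(11/3).
Reduce top mod 3: now compute (2/3).
Pull out 2: since 3 ≡ 3 (mod 8), (2/3) = -1.
Reached (1/3) = 1. Collecting the sign flips along the way, the symbol is -1.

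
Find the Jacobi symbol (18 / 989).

Pull out 2: since 989 ≡ 5 (mod 8), (2/989) = -1.
Reciprocity: 9 ≡ 1 and 989 ≡ 1 (mod 4), so (9/989) = +(989/9).
Reduce top mod 9: now compute (8/9).
Pull out 2^3: since 9 ≡ 1 (mod 8), (2/9) = +1, so (2/9)^3 = +1.
Reached (1/9) = 1. Collecting the sign flips along the way, the symbol is -1.

-1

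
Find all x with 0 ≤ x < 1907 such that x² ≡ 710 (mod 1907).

Since 1907 ≡ 3 (mod 4), a square root of 710 is 710^((1907+1)/4) = 710^477 mod 1907.
Repeated squaring: 710^2≡652, 710^4≡1750, 710^8≡1765, 710^16≡1094, 710^32≡1147, 710^64≡1686, 710^128≡1166, 710^256≡1772 (mod 1907).
710^477 = 710^(256+128+64+16+8+4+1) ≡ 1337 (mod 1907).
Check: 1337² = 1787569 ≡ 710 (mod 1907). The two roots are 570 and 1337.

570, 1337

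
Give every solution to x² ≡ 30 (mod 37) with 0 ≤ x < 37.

17, 20

37 ≡ 1 (mod 4), so we find a root by search.
Trying successive values, 17² = 289 ≡ 30 (mod 37). The other root is 37 − 17 = 20.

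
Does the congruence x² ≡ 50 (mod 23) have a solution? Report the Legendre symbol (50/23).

Euler's criterion: (50/23) ≡ 4^11 (mod 23).
4^2 ≡ 16 (mod 23)
4^4 ≡ 3 (mod 23)
4^8 ≡ 9 (mod 23)
4^11 = 4^(8+2+1) ≡ 1 (mod 23).
Result is 1, so (50/23) = 1.

1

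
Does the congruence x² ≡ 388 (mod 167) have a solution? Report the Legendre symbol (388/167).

1

First reduce: 388 ≡ 54 (mod 167).
Pull out 2: since 167 ≡ 7 (mod 8), (2/167) = +1.
Reciprocity: 27 ≡ 3 and 167 ≡ 3 (mod 4), so (27/167) = −(167/27).
Reduce top mod 27: now compute (5/27).
Reciprocity: 5 ≡ 1 and 27 ≡ 3 (mod 4), so (5/27) = +(27/5).
Reduce top mod 5: now compute (2/5).
Pull out 2: since 5 ≡ 5 (mod 8), (2/5) = -1.
Reached (1/5) = 1. Collecting the sign flips along the way, the symbol is +1.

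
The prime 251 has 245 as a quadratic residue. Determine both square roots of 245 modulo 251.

112, 139

Since 251 ≡ 3 (mod 4), a square root of 245 is 245^((251+1)/4) = 245^63 mod 251.
Repeated squaring: 245^2≡36, 245^4≡41, 245^8≡175, 245^16≡3, 245^32≡9 (mod 251).
245^63 = 245^(32+16+8+4+2+1) ≡ 112 (mod 251).
Check: 112² = 12544 ≡ 245 (mod 251). The two roots are 112 and 139.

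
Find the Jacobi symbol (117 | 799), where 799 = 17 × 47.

Reciprocity: 117 ≡ 1 and 799 ≡ 3 (mod 4), so (117/799) = +(799/117).
Reduce top mod 117: now compute (97/117).
Reciprocity: 97 ≡ 1 and 117 ≡ 1 (mod 4), so (97/117) = +(117/97).
Reduce top mod 97: now compute (20/97).
Pull out 2^2: since 97 ≡ 1 (mod 8), (2/97) = +1, so (2/97)^2 = +1.
Reciprocity: 5 ≡ 1 and 97 ≡ 1 (mod 4), so (5/97) = +(97/5).
Reduce top mod 5: now compute (2/5).
Pull out 2: since 5 ≡ 5 (mod 8), (2/5) = -1.
Reached (1/5) = 1. Collecting the sign flips along the way, the symbol is -1.

-1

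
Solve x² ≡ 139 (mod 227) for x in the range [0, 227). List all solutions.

65, 162

Since 227 ≡ 3 (mod 4), a square root of 139 is 139^((227+1)/4) = 139^57 mod 227.
Repeated squaring: 139^2≡26, 139^4≡222, 139^8≡25, 139^16≡171, 139^32≡185 (mod 227).
139^57 = 139^(32+16+8+1) ≡ 65 (mod 227).
Check: 65² = 4225 ≡ 139 (mod 227). The two roots are 65 and 162.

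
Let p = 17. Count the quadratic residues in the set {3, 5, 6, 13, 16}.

2

(3/17) = -1 → non-residue.
(5/17) = -1 → non-residue.
(6/17) = -1 → non-residue.
(13/17) = +1 → QR.
(16/17) = +1 → QR.
Total quadratic residues among the 5: 2.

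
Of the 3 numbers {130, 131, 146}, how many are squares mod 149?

1

(130/149) = +1 → QR.
(131/149) = -1 → non-residue.
(146/149) = -1 → non-residue.
Total quadratic residues among the 3: 1.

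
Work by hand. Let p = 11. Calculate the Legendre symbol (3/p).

1

Reciprocity: 3 ≡ 3 and 11 ≡ 3 (mod 4), so (3/11) = −(11/3).
Reduce top mod 3: now compute (2/3).
Pull out 2: since 3 ≡ 3 (mod 8), (2/3) = -1.
Reached (1/3) = 1. Collecting the sign flips along the way, the symbol is +1.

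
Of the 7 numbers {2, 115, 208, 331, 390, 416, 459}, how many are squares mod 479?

3

(2/479) = +1 → QR.
(115/479) = +1 → QR.
(208/479) = -1 → non-residue.
(331/479) = +1 → QR.
(390/479) = -1 → non-residue.
(416/479) = -1 → non-residue.
(459/479) = -1 → non-residue.
Total quadratic residues among the 7: 3.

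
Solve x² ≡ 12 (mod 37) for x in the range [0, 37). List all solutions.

37 ≡ 1 (mod 4), so we find a root by search.
Trying successive values, 7² = 49 ≡ 12 (mod 37). The other root is 37 − 7 = 30.

7, 30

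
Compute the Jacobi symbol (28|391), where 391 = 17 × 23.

1

Pull out 2^2: since 391 ≡ 7 (mod 8), (2/391) = +1, so (2/391)^2 = +1.
Reciprocity: 7 ≡ 3 and 391 ≡ 3 (mod 4), so (7/391) = −(391/7).
Reduce top mod 7: now compute (6/7).
Pull out 2: since 7 ≡ 7 (mod 8), (2/7) = +1.
Reciprocity: 3 ≡ 3 and 7 ≡ 3 (mod 4), so (3/7) = −(7/3).
Reduce top mod 3: now compute (1/3).
Reached (1/3) = 1. Collecting the sign flips along the way, the symbol is +1.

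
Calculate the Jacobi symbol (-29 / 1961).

-1

First reduce: -29 ≡ 1932 (mod 1961).
Pull out 2^2: since 1961 ≡ 1 (mod 8), (2/1961) = +1, so (2/1961)^2 = +1.
Reciprocity: 483 ≡ 3 and 1961 ≡ 1 (mod 4), so (483/1961) = +(1961/483).
Reduce top mod 483: now compute (29/483).
Reciprocity: 29 ≡ 1 and 483 ≡ 3 (mod 4), so (29/483) = +(483/29).
Reduce top mod 29: now compute (19/29).
Reciprocity: 19 ≡ 3 and 29 ≡ 1 (mod 4), so (19/29) = +(29/19).
Reduce top mod 19: now compute (10/19).
Pull out 2: since 19 ≡ 3 (mod 8), (2/19) = -1.
Reciprocity: 5 ≡ 1 and 19 ≡ 3 (mod 4), so (5/19) = +(19/5).
Reduce top mod 5: now compute (4/5).
Pull out 2^2: since 5 ≡ 5 (mod 8), (2/5) = -1, so (2/5)^2 = +1.
Reached (1/5) = 1. Collecting the sign flips along the way, the symbol is -1.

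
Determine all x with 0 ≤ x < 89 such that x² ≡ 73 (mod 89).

42, 47

89 ≡ 1 (mod 4), so we find a root by search.
Trying successive values, 42² = 1764 ≡ 73 (mod 89). The other root is 89 − 42 = 47.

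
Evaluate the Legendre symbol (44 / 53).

Pull out 2^2: since 53 ≡ 5 (mod 8), (2/53) = -1, so (2/53)^2 = +1.
Reciprocity: 11 ≡ 3 and 53 ≡ 1 (mod 4), so (11/53) = +(53/11).
Reduce top mod 11: now compute (9/11).
Reciprocity: 9 ≡ 1 and 11 ≡ 3 (mod 4), so (9/11) = +(11/9).
Reduce top mod 9: now compute (2/9).
Pull out 2: since 9 ≡ 1 (mod 8), (2/9) = +1.
Reached (1/9) = 1. Collecting the sign flips along the way, the symbol is +1.

1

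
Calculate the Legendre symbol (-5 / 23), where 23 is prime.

1

First reduce: -5 ≡ 18 (mod 23).
Pull out 2: since 23 ≡ 7 (mod 8), (2/23) = +1.
Reciprocity: 9 ≡ 1 and 23 ≡ 3 (mod 4), so (9/23) = +(23/9).
Reduce top mod 9: now compute (5/9).
Reciprocity: 5 ≡ 1 and 9 ≡ 1 (mod 4), so (5/9) = +(9/5).
Reduce top mod 5: now compute (4/5).
Pull out 2^2: since 5 ≡ 5 (mod 8), (2/5) = -1, so (2/5)^2 = +1.
Reached (1/5) = 1. Collecting the sign flips along the way, the symbol is +1.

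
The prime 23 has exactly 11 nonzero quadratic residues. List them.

1 2 3 4 6 8 9 12 13 16 18

Square k = 1,…,11 (k and 23−k give the same square):
1²=1, 2²=4, 3²=9, 4²=16, 5²≡2, 6²≡13, 7²≡3, 8²≡18, 9²≡12, 10²≡8, 11²≡6 (mod 23).
So the quadratic residues mod 23 are {1, 2, 3, 4, 6, 8, 9, 12, 13, 16, 18}.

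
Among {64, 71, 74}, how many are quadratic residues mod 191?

1

(64/191) = +1 → QR.
(71/191) = -1 → non-residue.
(74/191) = -1 → non-residue.
Total quadratic residues among the 3: 1.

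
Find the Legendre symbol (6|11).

Euler's criterion: (6/11) ≡ 6^5 (mod 11).
6^2 ≡ 3 (mod 11)
6^4 ≡ 9 (mod 11)
6^5 = 6^(4+1) ≡ 10 (mod 11).
Result is 10 ≡ −1, so (6/11) = −1.

-1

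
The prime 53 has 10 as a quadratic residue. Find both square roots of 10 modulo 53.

13, 40

53 ≡ 1 (mod 4), so we find a root by search.
Trying successive values, 13² = 169 ≡ 10 (mod 53). The other root is 53 − 13 = 40.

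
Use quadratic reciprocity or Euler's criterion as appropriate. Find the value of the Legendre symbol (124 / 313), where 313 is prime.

Pull out 2^2: since 313 ≡ 1 (mod 8), (2/313) = +1, so (2/313)^2 = +1.
Reciprocity: 31 ≡ 3 and 313 ≡ 1 (mod 4), so (31/313) = +(313/31).
Reduce top mod 31: now compute (3/31).
Reciprocity: 3 ≡ 3 and 31 ≡ 3 (mod 4), so (3/31) = −(31/3).
Reduce top mod 3: now compute (1/3).
Reached (1/3) = 1. Collecting the sign flips along the way, the symbol is -1.

-1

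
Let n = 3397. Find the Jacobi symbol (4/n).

1

Pull out 2^2: since 3397 ≡ 5 (mod 8), (2/3397) = -1, so (2/3397)^2 = +1.
Reached (1/3397) = 1. Collecting the sign flips along the way, the symbol is +1.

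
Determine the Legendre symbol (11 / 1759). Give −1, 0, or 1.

Reciprocity: 11 ≡ 3 and 1759 ≡ 3 (mod 4), so (11/1759) = −(1759/11).
Reduce top mod 11: now compute (10/11).
Pull out 2: since 11 ≡ 3 (mod 8), (2/11) = -1.
Reciprocity: 5 ≡ 1 and 11 ≡ 3 (mod 4), so (5/11) = +(11/5).
Reduce top mod 5: now compute (1/5).
Reached (1/5) = 1. Collecting the sign flips along the way, the symbol is +1.

1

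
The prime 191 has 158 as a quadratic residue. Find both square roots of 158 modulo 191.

Since 191 ≡ 3 (mod 4), a square root of 158 is 158^((191+1)/4) = 158^48 mod 191.
Repeated squaring: 158^2≡134, 158^4≡2, 158^8≡4, 158^16≡16, 158^32≡65 (mod 191).
158^48 = 158^(32+16) ≡ 85 (mod 191).
Check: 85² = 7225 ≡ 158 (mod 191). The two roots are 85 and 106.

85, 106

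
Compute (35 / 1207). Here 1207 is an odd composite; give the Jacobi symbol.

-1

Reciprocity: 35 ≡ 3 and 1207 ≡ 3 (mod 4), so (35/1207) = −(1207/35).
Reduce top mod 35: now compute (17/35).
Reciprocity: 17 ≡ 1 and 35 ≡ 3 (mod 4), so (17/35) = +(35/17).
Reduce top mod 17: now compute (1/17).
Reached (1/17) = 1. Collecting the sign flips along the way, the symbol is -1.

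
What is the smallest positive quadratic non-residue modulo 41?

(2/41) = +1, so 2 is a residue.
(3/41) = −1, so 3 is the smallest positive non-residue mod 41.

3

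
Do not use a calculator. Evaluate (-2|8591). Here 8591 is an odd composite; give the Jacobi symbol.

-1

First reduce: -2 ≡ 8589 (mod 8591).
Reciprocity: 8589 ≡ 1 and 8591 ≡ 3 (mod 4), so (8589/8591) = +(8591/8589).
Reduce top mod 8589: now compute (2/8589).
Pull out 2: since 8589 ≡ 5 (mod 8), (2/8589) = -1.
Reached (1/8589) = 1. Collecting the sign flips along the way, the symbol is -1.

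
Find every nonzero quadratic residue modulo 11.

Square k = 1,…,5 (k and 11−k give the same square):
1²=1, 2²=4, 3²=9, 4²≡5, 5²≡3 (mod 11).
So the quadratic residues mod 11 are {1, 3, 4, 5, 9}.

1 3 4 5 9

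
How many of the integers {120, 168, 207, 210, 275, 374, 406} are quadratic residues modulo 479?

5

(120/479) = +1 → QR.
(168/479) = +1 → QR.
(207/479) = +1 → QR.
(210/479) = +1 → QR.
(275/479) = +1 → QR.
(374/479) = -1 → non-residue.
(406/479) = -1 → non-residue.
Total quadratic residues among the 7: 5.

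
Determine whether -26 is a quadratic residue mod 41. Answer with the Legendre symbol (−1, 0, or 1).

-1

First reduce: -26 ≡ 15 (mod 41).
Reciprocity: 15 ≡ 3 and 41 ≡ 1 (mod 4), so (15/41) = +(41/15).
Reduce top mod 15: now compute (11/15).
Reciprocity: 11 ≡ 3 and 15 ≡ 3 (mod 4), so (11/15) = −(15/11).
Reduce top mod 11: now compute (4/11).
Pull out 2^2: since 11 ≡ 3 (mod 8), (2/11) = -1, so (2/11)^2 = +1.
Reached (1/11) = 1. Collecting the sign flips along the way, the symbol is -1.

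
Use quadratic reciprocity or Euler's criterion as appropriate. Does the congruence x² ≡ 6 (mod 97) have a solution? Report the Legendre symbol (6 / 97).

1

Pull out 2: since 97 ≡ 1 (mod 8), (2/97) = +1.
Reciprocity: 3 ≡ 3 and 97 ≡ 1 (mod 4), so (3/97) = +(97/3).
Reduce top mod 3: now compute (1/3).
Reached (1/3) = 1. Collecting the sign flips along the way, the symbol is +1.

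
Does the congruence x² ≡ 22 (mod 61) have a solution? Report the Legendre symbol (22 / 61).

1

Pull out 2: since 61 ≡ 5 (mod 8), (2/61) = -1.
Reciprocity: 11 ≡ 3 and 61 ≡ 1 (mod 4), so (11/61) = +(61/11).
Reduce top mod 11: now compute (6/11).
Pull out 2: since 11 ≡ 3 (mod 8), (2/11) = -1.
Reciprocity: 3 ≡ 3 and 11 ≡ 3 (mod 4), so (3/11) = −(11/3).
Reduce top mod 3: now compute (2/3).
Pull out 2: since 3 ≡ 3 (mod 8), (2/3) = -1.
Reached (1/3) = 1. Collecting the sign flips along the way, the symbol is +1.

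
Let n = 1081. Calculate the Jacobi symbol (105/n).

Reciprocity: 105 ≡ 1 and 1081 ≡ 1 (mod 4), so (105/1081) = +(1081/105).
Reduce top mod 105: now compute (31/105).
Reciprocity: 31 ≡ 3 and 105 ≡ 1 (mod 4), so (31/105) = +(105/31).
Reduce top mod 31: now compute (12/31).
Pull out 2^2: since 31 ≡ 7 (mod 8), (2/31) = +1, so (2/31)^2 = +1.
Reciprocity: 3 ≡ 3 and 31 ≡ 3 (mod 4), so (3/31) = −(31/3).
Reduce top mod 3: now compute (1/3).
Reached (1/3) = 1. Collecting the sign flips along the way, the symbol is -1.

-1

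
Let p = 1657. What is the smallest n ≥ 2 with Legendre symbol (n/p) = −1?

5

(2/1657) = +1, so 2 is a residue.
(3/1657) = +1, so 3 is a residue.
(4/1657) = +1, so 4 is a residue.
(5/1657) = −1, so 5 is the smallest positive non-residue mod 1657.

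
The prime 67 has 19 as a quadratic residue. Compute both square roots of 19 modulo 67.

Since 67 ≡ 3 (mod 4), a square root of 19 is 19^((67+1)/4) = 19^17 mod 67.
Repeated squaring: 19^2≡26, 19^4≡6, 19^8≡36, 19^16≡23 (mod 67).
19^17 = 19^(16+1) ≡ 35 (mod 67).
Check: 35² = 1225 ≡ 19 (mod 67). The two roots are 32 and 35.

32, 35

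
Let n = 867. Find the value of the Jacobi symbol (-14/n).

1

First reduce: -14 ≡ 853 (mod 867).
Reciprocity: 853 ≡ 1 and 867 ≡ 3 (mod 4), so (853/867) = +(867/853).
Reduce top mod 853: now compute (14/853).
Pull out 2: since 853 ≡ 5 (mod 8), (2/853) = -1.
Reciprocity: 7 ≡ 3 and 853 ≡ 1 (mod 4), so (7/853) = +(853/7).
Reduce top mod 7: now compute (6/7).
Pull out 2: since 7 ≡ 7 (mod 8), (2/7) = +1.
Reciprocity: 3 ≡ 3 and 7 ≡ 3 (mod 4), so (3/7) = −(7/3).
Reduce top mod 3: now compute (1/3).
Reached (1/3) = 1. Collecting the sign flips along the way, the symbol is +1.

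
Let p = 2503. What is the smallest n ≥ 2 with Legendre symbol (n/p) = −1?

(2/2503) = +1, so 2 is a residue.
(3/2503) = −1, so 3 is the smallest positive non-residue mod 2503.

3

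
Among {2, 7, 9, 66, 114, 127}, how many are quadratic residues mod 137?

3

(2/137) = +1 → QR.
(7/137) = +1 → QR.
(9/137) = +1 → QR.
(66/137) = -1 → non-residue.
(114/137) = -1 → non-residue.
(127/137) = -1 → non-residue.
Total quadratic residues among the 6: 3.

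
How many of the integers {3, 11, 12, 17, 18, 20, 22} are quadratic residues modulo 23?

(3/23) = +1 → QR.
(11/23) = -1 → non-residue.
(12/23) = +1 → QR.
(17/23) = -1 → non-residue.
(18/23) = +1 → QR.
(20/23) = -1 → non-residue.
(22/23) = -1 → non-residue.
Total quadratic residues among the 7: 3.

3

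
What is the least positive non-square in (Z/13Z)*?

(2/13) = −1, so 2 is the smallest positive non-residue mod 13.

2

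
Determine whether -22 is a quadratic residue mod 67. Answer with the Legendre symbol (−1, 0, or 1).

-1

First reduce: -22 ≡ 45 (mod 67).
Reciprocity: 45 ≡ 1 and 67 ≡ 3 (mod 4), so (45/67) = +(67/45).
Reduce top mod 45: now compute (22/45).
Pull out 2: since 45 ≡ 5 (mod 8), (2/45) = -1.
Reciprocity: 11 ≡ 3 and 45 ≡ 1 (mod 4), so (11/45) = +(45/11).
Reduce top mod 11: now compute (1/11).
Reached (1/11) = 1. Collecting the sign flips along the way, the symbol is -1.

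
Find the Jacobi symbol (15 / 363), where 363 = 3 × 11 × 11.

0

Reciprocity: 15 ≡ 3 and 363 ≡ 3 (mod 4), so (15/363) = −(363/15).
Reduce top mod 15: now compute (3/15).
Reciprocity: 3 ≡ 3 and 15 ≡ 3 (mod 4), so (3/15) = −(15/3).
Reduce top mod 3: now compute (0/3).
Top reduces to 0: gcd > 1, so the symbol is 0.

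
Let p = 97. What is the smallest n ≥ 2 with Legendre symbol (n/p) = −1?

5

(2/97) = +1, so 2 is a residue.
(3/97) = +1, so 3 is a residue.
(4/97) = +1, so 4 is a residue.
(5/97) = −1, so 5 is the smallest positive non-residue mod 97.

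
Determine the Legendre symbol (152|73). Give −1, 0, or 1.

Euler's criterion: (152/73) ≡ 6^36 (mod 73).
6^2 ≡ 36 (mod 73)
6^4 ≡ 55 (mod 73)
6^8 ≡ 32 (mod 73)
6^16 ≡ 2 (mod 73)
6^32 ≡ 4 (mod 73)
6^36 = 6^(32+4) ≡ 1 (mod 73).
Result is 1, so (152/73) = 1.

1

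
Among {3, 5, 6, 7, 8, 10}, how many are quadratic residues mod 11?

2

(3/11) = +1 → QR.
(5/11) = +1 → QR.
(6/11) = -1 → non-residue.
(7/11) = -1 → non-residue.
(8/11) = -1 → non-residue.
(10/11) = -1 → non-residue.
Total quadratic residues among the 6: 2.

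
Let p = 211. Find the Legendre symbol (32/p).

-1

Euler's criterion: (32/211) ≡ 32^105 (mod 211).
32^2 ≡ 180 (mod 211)
32^4 ≡ 117 (mod 211)
32^8 ≡ 185 (mod 211)
32^16 ≡ 43 (mod 211)
32^32 ≡ 161 (mod 211)
32^64 ≡ 179 (mod 211)
32^105 = 32^(64+32+8+1) ≡ 210 (mod 211).
Result is 210 ≡ −1, so (32/211) = −1.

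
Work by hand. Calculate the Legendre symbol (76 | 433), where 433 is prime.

-1

Pull out 2^2: since 433 ≡ 1 (mod 8), (2/433) = +1, so (2/433)^2 = +1.
Reciprocity: 19 ≡ 3 and 433 ≡ 1 (mod 4), so (19/433) = +(433/19).
Reduce top mod 19: now compute (15/19).
Reciprocity: 15 ≡ 3 and 19 ≡ 3 (mod 4), so (15/19) = −(19/15).
Reduce top mod 15: now compute (4/15).
Pull out 2^2: since 15 ≡ 7 (mod 8), (2/15) = +1, so (2/15)^2 = +1.
Reached (1/15) = 1. Collecting the sign flips along the way, the symbol is -1.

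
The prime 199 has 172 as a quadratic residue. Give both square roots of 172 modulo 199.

Since 199 ≡ 3 (mod 4), a square root of 172 is 172^((199+1)/4) = 172^50 mod 199.
Repeated squaring: 172^2≡132, 172^4≡111, 172^8≡182, 172^16≡90, 172^32≡140 (mod 199).
172^50 = 172^(32+16+2) ≡ 157 (mod 199).
Check: 157² = 24649 ≡ 172 (mod 199). The two roots are 42 and 157.

42, 157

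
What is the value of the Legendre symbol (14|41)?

Euler's criterion: (14/41) ≡ 14^20 (mod 41).
14^2 ≡ 32 (mod 41)
14^4 ≡ 40 (mod 41)
14^8 ≡ 1 (mod 41)
14^16 ≡ 1 (mod 41)
14^20 = 14^(16+4) ≡ 40 (mod 41).
Result is 40 ≡ −1, so (14/41) = −1.

-1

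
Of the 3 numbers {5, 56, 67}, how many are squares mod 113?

(5/113) = -1 → non-residue.
(56/113) = +1 → QR.
(67/113) = -1 → non-residue.
Total quadratic residues among the 3: 1.

1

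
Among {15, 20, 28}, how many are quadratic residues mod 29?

2

(15/29) = -1 → non-residue.
(20/29) = +1 → QR.
(28/29) = +1 → QR.
Total quadratic residues among the 3: 2.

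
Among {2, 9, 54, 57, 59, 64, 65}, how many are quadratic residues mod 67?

5

(2/67) = -1 → non-residue.
(9/67) = +1 → QR.
(54/67) = +1 → QR.
(57/67) = -1 → non-residue.
(59/67) = +1 → QR.
(64/67) = +1 → QR.
(65/67) = +1 → QR.
Total quadratic residues among the 7: 5.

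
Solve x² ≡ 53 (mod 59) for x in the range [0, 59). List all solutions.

Since 59 ≡ 3 (mod 4), a square root of 53 is 53^((59+1)/4) = 53^15 mod 59.
Repeated squaring: 53^2≡36, 53^4≡57, 53^8≡4 (mod 59).
53^15 = 53^(8+4+2+1) ≡ 17 (mod 59).
Check: 17² = 289 ≡ 53 (mod 59). The two roots are 17 and 42.

17, 42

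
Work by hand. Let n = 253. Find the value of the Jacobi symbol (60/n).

-1

Pull out 2^2: since 253 ≡ 5 (mod 8), (2/253) = -1, so (2/253)^2 = +1.
Reciprocity: 15 ≡ 3 and 253 ≡ 1 (mod 4), so (15/253) = +(253/15).
Reduce top mod 15: now compute (13/15).
Reciprocity: 13 ≡ 1 and 15 ≡ 3 (mod 4), so (13/15) = +(15/13).
Reduce top mod 13: now compute (2/13).
Pull out 2: since 13 ≡ 5 (mod 8), (2/13) = -1.
Reached (1/13) = 1. Collecting the sign flips along the way, the symbol is -1.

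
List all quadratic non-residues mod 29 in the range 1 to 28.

Square k = 1,…,14 (k and 29−k give the same square):
1²=1, 2²=4, 3²=9, 4²=16, 5²=25, 6²≡7, 7²≡20, 8²≡6, 9²≡23, 10²≡13, 11²≡5, 12²≡28, 13²≡24, 14²≡22 (mod 29).
The residues are {1, 4, 5, 6, 7, 9, 13, 16, 20, 22, 23, 24, 25, 28}; the non-residues are the remaining 14 nonzero classes.

2 3 8 10 11 12 14 15 17 18 19 21 26 27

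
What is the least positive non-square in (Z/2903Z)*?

5

(2/2903) = +1, so 2 is a residue.
(3/2903) = +1, so 3 is a residue.
(4/2903) = +1, so 4 is a residue.
(5/2903) = −1, so 5 is the smallest positive non-residue mod 2903.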